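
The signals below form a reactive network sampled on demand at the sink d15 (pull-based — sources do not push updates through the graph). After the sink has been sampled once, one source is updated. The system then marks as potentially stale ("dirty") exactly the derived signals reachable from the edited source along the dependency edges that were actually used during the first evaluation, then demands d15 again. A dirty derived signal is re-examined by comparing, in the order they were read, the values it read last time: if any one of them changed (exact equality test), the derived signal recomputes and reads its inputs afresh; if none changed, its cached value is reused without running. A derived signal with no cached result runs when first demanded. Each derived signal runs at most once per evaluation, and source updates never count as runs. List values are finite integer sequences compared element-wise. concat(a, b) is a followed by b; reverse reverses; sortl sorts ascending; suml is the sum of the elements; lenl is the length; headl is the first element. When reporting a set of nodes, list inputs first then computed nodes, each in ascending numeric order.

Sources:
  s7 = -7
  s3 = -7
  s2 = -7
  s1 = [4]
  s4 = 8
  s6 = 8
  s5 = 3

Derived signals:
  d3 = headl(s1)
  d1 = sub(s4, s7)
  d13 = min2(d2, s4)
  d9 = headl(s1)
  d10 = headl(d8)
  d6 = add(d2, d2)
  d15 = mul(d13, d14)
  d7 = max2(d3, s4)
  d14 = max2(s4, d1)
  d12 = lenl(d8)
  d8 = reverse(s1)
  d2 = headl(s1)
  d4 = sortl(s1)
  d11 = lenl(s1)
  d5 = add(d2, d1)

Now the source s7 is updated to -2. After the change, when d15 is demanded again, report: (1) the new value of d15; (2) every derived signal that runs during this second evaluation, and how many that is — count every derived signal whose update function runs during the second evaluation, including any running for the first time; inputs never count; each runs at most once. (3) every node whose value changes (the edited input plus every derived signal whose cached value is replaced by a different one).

d15 now evaluates to 40.
Run set: d1, d14, d15 (3 run).
Changed values: s7, d1, d14, d15.

Initial pass — values computed on the first demand:
  d1 = sub(8, -7) = 15
  d2 = headl([4]) = 4
  d13 = min2(4, 8) = 4
  d14 = max2(8, 15) = 15
  d15 = mul(4, 15) = 60

Second demand — change propagation:
  d1: re-runs because s7 -7->-2; new result 10.
  d14: re-runs because d1 15->10; new result 10.
  d15: re-runs because d14 15->10; new result 40.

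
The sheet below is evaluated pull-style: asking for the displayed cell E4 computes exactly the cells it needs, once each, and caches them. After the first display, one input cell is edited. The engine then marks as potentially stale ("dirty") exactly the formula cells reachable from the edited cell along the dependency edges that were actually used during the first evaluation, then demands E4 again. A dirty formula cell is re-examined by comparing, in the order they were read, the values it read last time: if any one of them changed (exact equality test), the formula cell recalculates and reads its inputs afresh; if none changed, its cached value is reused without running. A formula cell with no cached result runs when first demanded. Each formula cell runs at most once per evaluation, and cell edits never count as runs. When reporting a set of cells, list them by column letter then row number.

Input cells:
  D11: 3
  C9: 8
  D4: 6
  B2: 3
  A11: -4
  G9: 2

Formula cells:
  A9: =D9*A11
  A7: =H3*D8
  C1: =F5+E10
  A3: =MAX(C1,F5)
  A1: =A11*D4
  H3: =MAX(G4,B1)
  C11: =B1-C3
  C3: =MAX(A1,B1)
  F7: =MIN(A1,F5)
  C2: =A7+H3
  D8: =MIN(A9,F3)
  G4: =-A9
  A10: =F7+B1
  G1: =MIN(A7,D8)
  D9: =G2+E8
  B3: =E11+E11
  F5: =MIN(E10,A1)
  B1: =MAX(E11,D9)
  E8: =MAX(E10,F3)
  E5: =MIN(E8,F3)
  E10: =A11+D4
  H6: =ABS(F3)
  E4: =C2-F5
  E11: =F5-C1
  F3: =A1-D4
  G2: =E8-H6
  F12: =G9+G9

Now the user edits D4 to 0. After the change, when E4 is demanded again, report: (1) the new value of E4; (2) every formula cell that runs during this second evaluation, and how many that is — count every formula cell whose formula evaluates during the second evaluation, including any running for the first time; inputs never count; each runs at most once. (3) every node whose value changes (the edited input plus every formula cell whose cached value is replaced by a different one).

Demanding E4 again yields 8.
18 formula cells run: A1, A7, A9, B1, C1, C2, D8, D9, E4, E8, E10, E11, F3, F5, G2, G4, H3, H6.
The nodes whose values change: A1, A7, A9, B1, C1, C2, D4, D8, D9, E4, E8, E10, E11, F3, F5, G2, G4, H3, H6.

First demand of the output computes:
  A1 = -4 * 6 = -24
  E10 = -4 + 6 = 2
  F3 = -24 - 6 = -30
  E8 = MAX(2, -30) = 2
  F5 = MIN(2, -24) = -24
  C1 = -24 + 2 = -22
  E11 = -24 - -22 = -2
  H6 = ABS(-30) = 30
  G2 = 2 - 30 = -28
  D9 = -28 + 2 = -26
  A9 = -26 * -4 = 104
  B1 = MAX(-2, -26) = -2
  D8 = MIN(104, -30) = -30
  G4 = -(104) = -104
  H3 = MAX(-104, -2) = -2
  A7 = -2 * -30 = 60
  C2 = 60 + -2 = 58
  E4 = 58 - -24 = 82

After the edit, cleaning proceeds:
  A1: a read changed (D4 6->0) — executes, giving 0.
  E10: a read changed (D4 6->0) — executes, giving -4.
  F3: a read changed (A1 -24->0; D4 6->0) — executes, giving 0.
  E8: a read changed (E10 2->-4; F3 -30->0) — executes, giving 0.
  F5: a read changed (E10 2->-4; A1 -24->0) — executes, giving -4.
  C1: a read changed (F5 -24->-4; E10 2->-4) — executes, giving -8.
  E11: a read changed (F5 -24->-4; C1 -22->-8) — executes, giving 4.
  H6: a read changed (F3 -30->0) — executes, giving 0.
  G2: a read changed (E8 2->0; H6 30->0) — executes, giving 0.
  D9: a read changed (G2 -28->0; E8 2->0) — executes, giving 0.
  A9: a read changed (D9 -26->0) — executes, giving 0.
  B1: a read changed (E11 -2->4; D9 -26->0) — executes, giving 4.
  D8: a read changed (A9 104->0; F3 -30->0) — executes, giving 0.
  G4: a read changed (A9 104->0) — executes, giving 0.
  H3: a read changed (G4 -104->0; B1 -2->4) — executes, giving 4.
  A7: a read changed (H3 -2->4; D8 -30->0) — executes, giving 0.
  C2: a read changed (A7 60->0; H3 -2->4) — executes, giving 4.
  E4: a read changed (C2 58->4; F5 -24->-4) — executes, giving 8.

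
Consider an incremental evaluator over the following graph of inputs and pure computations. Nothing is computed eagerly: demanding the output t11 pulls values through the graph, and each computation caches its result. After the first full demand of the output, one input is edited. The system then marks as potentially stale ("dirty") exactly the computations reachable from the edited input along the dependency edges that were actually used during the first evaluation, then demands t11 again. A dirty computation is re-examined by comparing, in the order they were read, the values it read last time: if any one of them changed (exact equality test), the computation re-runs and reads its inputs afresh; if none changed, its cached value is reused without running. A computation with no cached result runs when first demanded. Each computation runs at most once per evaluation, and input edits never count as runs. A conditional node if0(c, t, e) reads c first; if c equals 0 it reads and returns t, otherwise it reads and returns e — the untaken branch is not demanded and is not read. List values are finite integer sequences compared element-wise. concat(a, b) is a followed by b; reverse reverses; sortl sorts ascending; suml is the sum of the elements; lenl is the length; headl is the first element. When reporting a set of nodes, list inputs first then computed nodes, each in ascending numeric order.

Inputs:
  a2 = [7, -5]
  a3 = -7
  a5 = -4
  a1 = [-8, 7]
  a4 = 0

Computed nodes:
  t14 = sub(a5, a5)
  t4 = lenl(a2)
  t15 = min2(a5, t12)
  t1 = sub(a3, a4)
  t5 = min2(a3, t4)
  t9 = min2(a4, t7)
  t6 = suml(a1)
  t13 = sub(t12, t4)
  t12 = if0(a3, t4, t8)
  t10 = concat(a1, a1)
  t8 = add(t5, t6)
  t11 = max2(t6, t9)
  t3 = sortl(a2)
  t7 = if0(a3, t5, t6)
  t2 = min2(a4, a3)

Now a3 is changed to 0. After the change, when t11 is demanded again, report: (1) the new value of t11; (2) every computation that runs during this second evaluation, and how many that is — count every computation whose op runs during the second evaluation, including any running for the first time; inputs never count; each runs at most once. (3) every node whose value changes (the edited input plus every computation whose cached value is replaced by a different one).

Initial pass — values computed on the first demand:
  t6 = suml([-8, 7]) = -1
  t7 = if0(a3=-7 -> else branch t6) = -1
  t9 = min2(0, -1) = -1
  t11 = max2(-1, -1) = -1

Second demand — change propagation:
  t4: newly demanded (no cache) — executes and yields 2.
  t5: newly demanded (no cache) — executes and yields 0.
  t7: re-runs because a3 -7->0; new result 0.
  t9: re-runs because t7 -1->0; new result 0.
  t11: re-runs because t9 -1->0; new result 0.

The important point: the flipped condition pulls in fresh nodes; t4, t5 run for the first time.

t11 now evaluates to 0.
Run set: t4, t5, t7, t9, t11 (5 run).
Changed values: a3, t7, t9, t11.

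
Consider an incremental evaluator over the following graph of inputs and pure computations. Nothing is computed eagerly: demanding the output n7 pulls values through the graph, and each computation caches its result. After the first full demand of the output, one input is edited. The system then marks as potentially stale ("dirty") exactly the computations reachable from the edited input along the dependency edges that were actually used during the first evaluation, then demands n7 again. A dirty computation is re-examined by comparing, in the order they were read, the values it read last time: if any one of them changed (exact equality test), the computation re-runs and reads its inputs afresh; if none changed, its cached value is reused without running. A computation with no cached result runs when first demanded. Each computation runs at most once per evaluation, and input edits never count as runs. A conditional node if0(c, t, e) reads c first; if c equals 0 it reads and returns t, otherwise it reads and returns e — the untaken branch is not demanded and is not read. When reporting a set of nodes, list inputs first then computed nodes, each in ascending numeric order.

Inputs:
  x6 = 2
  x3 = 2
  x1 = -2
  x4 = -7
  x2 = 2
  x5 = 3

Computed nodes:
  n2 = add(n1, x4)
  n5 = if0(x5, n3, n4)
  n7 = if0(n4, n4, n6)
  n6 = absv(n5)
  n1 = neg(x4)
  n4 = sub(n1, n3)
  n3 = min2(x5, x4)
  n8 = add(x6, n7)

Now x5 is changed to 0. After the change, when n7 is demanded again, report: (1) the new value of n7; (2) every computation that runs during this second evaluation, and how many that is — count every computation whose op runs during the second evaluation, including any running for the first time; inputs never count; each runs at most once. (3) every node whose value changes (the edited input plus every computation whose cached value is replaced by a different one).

Initial pass — values computed on the first demand:
  n1 = neg(-7) = 7
  n3 = min2(3, -7) = -7
  n4 = sub(7, -7) = 14
  n5 = if0(x5=3 -> else branch n4) = 14
  n6 = absv(14) = 14
  n7 = if0(n4=14 -> else branch n6) = 14

Second demand — change propagation:
  n3: re-runs because x5 3->0; new result -7 (unchanged).
  n4: re-examined; everything it read last time is the same (n1 unchanged, n3 unchanged) — cache 14 kept, no run.
  n5: re-runs because x5 3->0; new result -7.
  n6: re-runs because n5 14->-7; new result 7.
  n7: re-runs because n6 14->7; new result 7.

The important point: at n4 every value read last time is unchanged, so the dirty flag clears without a run.

n7 now evaluates to 7.
Run set: n3, n5, n6, n7 (4 run).
Changed values: x5, n5, n6, n7.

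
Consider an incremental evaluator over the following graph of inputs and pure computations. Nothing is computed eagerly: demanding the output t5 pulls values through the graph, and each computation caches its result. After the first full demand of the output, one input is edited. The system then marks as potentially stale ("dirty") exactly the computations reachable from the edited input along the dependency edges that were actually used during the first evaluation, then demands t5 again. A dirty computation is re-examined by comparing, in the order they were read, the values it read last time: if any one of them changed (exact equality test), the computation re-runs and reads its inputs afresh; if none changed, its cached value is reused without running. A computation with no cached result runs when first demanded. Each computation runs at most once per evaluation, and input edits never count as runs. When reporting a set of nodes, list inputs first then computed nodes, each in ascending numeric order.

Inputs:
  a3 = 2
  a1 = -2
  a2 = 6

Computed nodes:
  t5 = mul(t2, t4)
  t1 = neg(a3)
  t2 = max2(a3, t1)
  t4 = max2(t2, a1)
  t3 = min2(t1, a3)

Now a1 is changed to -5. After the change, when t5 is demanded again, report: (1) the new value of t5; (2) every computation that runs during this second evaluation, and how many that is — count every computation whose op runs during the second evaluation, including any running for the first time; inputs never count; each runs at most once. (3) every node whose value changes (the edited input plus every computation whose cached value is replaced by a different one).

t5 now evaluates to 4.
Run set: t4 (1 run).
Changed values: a1.
The important point: t4 recomputes to an identical value, and the output ends up unchanged.

Initial pass — values computed on the first demand:
  t1 = neg(2) = -2
  t2 = max2(2, -2) = 2
  t4 = max2(2, -2) = 2
  t5 = mul(2, 2) = 4

Second demand — change propagation:
  t4: re-runs because a1 -2->-5; new result 2 (unchanged).
  t5: re-examined; everything it read last time is the same (t2 unchanged, t4 unchanged) — cache 4 kept, no run.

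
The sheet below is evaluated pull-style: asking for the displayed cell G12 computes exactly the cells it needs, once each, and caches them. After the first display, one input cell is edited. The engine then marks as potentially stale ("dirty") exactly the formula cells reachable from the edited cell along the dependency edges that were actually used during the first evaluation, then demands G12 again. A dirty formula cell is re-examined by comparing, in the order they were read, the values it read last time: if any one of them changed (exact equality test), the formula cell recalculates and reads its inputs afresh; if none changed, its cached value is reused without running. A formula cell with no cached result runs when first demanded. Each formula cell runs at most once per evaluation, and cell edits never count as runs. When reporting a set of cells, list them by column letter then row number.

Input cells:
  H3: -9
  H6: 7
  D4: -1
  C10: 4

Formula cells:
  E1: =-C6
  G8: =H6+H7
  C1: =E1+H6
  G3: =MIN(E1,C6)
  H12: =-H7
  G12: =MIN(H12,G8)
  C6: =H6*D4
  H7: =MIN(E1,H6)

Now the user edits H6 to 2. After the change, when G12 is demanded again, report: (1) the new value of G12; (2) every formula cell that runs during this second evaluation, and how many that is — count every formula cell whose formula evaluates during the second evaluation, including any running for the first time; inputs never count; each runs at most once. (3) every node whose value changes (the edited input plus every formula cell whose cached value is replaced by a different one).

First demand of the output computes:
  C6 = 7 * -1 = -7
  E1 = -(-7) = 7
  H7 = MIN(7, 7) = 7
  G8 = 7 + 7 = 14
  H12 = -(7) = -7
  G12 = MIN(-7, 14) = -7

After the edit, cleaning proceeds:
  C6: a read changed (H6 7->2) — executes, giving -2.
  E1: a read changed (C6 -7->-2) — executes, giving 2.
  H7: a read changed (E1 7->2; H6 7->2) — executes, giving 2.
  G8: a read changed (H6 7->2; H7 7->2) — executes, giving 4.
  H12: a read changed (H7 7->2) — executes, giving -2.
  G12: a read changed (H12 -7->-2; G8 14->4) — executes, giving -2.

Demanding G12 again yields -2.
6 formula cells run: C6, E1, G8, G12, H7, H12.
The nodes whose values change: C6, E1, G8, G12, H6, H7, H12.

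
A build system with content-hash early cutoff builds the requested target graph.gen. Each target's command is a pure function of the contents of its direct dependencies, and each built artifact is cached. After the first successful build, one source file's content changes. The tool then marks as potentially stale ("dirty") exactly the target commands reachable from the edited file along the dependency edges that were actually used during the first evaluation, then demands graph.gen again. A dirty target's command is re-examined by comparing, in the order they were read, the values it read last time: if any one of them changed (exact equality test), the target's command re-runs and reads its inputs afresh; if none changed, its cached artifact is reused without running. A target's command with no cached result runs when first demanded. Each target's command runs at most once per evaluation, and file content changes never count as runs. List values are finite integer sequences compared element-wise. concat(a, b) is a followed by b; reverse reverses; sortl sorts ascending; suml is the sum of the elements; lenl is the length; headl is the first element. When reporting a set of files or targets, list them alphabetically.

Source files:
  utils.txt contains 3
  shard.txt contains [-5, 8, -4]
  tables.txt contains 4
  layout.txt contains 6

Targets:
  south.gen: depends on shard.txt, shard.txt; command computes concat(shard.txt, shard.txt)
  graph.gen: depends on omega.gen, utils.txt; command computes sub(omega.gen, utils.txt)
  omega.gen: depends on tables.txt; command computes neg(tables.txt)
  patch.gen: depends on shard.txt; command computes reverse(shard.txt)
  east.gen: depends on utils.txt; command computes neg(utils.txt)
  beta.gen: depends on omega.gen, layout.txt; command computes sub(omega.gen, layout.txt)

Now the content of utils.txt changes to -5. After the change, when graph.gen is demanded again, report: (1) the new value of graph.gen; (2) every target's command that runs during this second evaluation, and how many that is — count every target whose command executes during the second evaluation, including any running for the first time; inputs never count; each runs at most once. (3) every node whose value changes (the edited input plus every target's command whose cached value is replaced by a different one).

First evaluation (everything demanded from the output):
  omega.gen = neg(4) = -4
  graph.gen = sub(-4, 3) = -7

Propagation after the edit:
  graph.gen: runs — utils.txt 3->-5; result 1.

New value of graph.gen: 1.
Target commands that run: graph.gen — 1 in total.
Values that change: graph.gen, utils.txt.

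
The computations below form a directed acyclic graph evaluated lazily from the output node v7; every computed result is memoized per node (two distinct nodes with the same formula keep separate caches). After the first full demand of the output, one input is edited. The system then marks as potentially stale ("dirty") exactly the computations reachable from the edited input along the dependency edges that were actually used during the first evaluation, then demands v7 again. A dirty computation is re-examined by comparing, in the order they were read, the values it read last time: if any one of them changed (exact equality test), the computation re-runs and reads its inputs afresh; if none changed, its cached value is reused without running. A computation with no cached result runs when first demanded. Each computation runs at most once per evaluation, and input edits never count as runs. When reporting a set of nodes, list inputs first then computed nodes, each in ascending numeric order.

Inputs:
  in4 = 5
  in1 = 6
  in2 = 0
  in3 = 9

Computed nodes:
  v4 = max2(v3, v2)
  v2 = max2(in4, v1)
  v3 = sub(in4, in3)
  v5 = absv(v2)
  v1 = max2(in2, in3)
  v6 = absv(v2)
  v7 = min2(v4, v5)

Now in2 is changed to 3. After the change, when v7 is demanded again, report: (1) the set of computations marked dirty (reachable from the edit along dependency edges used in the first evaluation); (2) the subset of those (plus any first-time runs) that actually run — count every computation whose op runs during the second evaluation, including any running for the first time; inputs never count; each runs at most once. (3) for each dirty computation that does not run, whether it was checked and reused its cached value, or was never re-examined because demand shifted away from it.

The edit dirties: v1, v2, v4, v5, v7.
1 computations run: v1.
Cache hits after checking: v2, v4, v5, v7.
Note the absorption at v1: it re-runs yet its value is the same, leaving the output's value untouched.

First demand of the output computes:
  v1 = max2(0, 9) = 9
  v2 = max2(5, 9) = 9
  v3 = sub(5, 9) = -4
  v4 = max2(-4, 9) = 9
  v5 = absv(9) = 9
  v7 = min2(9, 9) = 9

After the edit, cleaning proceeds:
  v1: a read changed (in2 0->3) — executes, giving 9 — identical to its old value.
  v2: dirty, but its reads are unchanged (in4 unchanged, v1 unchanged); cached 9 stands.
  v4: dirty, but its reads are unchanged (v3 unchanged, v2 unchanged); cached 9 stands.
  v5: dirty, but its reads are unchanged (v2 unchanged); cached 9 stands.
  v7: dirty, but its reads are unchanged (v4 unchanged, v5 unchanged); cached 9 stands.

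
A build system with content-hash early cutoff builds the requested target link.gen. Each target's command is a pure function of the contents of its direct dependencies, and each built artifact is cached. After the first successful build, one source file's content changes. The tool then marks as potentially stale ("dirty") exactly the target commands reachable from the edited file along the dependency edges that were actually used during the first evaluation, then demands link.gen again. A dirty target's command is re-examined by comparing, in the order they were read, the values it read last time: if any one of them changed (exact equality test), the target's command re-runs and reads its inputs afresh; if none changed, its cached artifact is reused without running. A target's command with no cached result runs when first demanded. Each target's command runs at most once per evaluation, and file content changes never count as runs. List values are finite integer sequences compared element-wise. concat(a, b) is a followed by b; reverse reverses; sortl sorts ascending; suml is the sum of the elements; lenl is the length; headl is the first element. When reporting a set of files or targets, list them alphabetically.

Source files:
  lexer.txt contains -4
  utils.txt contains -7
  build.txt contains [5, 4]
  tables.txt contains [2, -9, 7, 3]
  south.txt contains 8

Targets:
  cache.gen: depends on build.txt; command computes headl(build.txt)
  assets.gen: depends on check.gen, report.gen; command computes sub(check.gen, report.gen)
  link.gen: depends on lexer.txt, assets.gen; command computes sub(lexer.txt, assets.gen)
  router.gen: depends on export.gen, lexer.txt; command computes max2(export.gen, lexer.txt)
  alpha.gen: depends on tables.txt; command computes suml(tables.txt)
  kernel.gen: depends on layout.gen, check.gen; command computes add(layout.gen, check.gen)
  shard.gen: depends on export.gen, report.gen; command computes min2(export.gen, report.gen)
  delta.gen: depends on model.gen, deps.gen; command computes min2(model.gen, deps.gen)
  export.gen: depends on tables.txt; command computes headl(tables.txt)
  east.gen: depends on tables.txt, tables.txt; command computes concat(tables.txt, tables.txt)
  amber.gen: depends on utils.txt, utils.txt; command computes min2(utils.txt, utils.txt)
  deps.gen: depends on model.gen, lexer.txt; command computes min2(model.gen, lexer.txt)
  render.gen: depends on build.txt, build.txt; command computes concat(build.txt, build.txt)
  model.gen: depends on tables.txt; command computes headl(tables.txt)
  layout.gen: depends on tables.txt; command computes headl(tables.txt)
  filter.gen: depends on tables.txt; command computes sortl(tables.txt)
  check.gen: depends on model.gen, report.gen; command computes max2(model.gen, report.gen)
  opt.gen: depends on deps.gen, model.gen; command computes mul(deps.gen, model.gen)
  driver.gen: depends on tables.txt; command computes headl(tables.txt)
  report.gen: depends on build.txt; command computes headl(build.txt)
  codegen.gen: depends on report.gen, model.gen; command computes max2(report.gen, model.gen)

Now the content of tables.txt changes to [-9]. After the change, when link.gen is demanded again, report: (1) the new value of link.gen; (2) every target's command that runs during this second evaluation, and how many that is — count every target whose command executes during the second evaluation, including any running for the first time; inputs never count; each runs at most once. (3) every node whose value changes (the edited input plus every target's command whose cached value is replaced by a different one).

First evaluation (everything demanded from the output):
  model.gen = headl([2, -9, 7, 3]) = 2
  report.gen = headl([5, 4]) = 5
  check.gen = max2(2, 5) = 5
  assets.gen = sub(5, 5) = 0
  link.gen = sub(-4, 0) = -4

Propagation after the edit:
  model.gen: runs — tables.txt [2, -9, 7, 3]->[-9]; result -9.
  check.gen: runs — model.gen 2->-9; result 5 (same value as before).
  assets.gen: checked — values it read are unchanged (check.gen unchanged, report.gen unchanged); reused cached 0 without running.
  link.gen: checked — values it read are unchanged (lexer.txt unchanged, assets.gen unchanged); reused cached -4 without running.

Key observation: the change is absorbed at check.gen — it re-runs but produces the same value, and the output's value is unchanged.

New value of link.gen: -4.
Target commands that run: check.gen, model.gen — 2 in total.
Values that change: model.gen, tables.txt.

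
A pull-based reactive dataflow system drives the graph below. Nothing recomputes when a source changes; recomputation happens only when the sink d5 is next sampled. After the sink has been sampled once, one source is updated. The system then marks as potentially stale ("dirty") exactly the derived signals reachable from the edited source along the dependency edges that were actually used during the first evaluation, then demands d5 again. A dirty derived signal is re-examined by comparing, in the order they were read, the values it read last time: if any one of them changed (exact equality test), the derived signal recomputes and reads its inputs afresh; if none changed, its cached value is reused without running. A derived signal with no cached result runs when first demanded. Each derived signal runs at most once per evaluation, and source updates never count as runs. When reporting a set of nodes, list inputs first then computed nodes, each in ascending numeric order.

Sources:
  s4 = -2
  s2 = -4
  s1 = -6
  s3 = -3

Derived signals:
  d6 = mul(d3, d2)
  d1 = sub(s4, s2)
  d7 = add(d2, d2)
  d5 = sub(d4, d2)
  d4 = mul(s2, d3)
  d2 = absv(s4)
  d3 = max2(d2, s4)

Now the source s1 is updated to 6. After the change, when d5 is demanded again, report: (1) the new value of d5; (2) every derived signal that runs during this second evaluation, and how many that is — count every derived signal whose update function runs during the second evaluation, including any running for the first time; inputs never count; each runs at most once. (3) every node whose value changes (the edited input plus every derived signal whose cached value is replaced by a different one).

First evaluation (everything demanded from the output):
  d2 = absv(-2) = 2
  d3 = max2(2, -2) = 2
  d4 = mul(-4, 2) = -8
  d5 = sub(-8, 2) = -10

Propagation after the edit:
  s1 feeds no computation that the output demands — nothing is marked dirty and nothing runs.

Key observation: s1 is never demanded by the output, so the edit triggers no recomputation at all.

New value of d5: -10.
Derived signals that run: none — 0 in total.
Values that change: s1.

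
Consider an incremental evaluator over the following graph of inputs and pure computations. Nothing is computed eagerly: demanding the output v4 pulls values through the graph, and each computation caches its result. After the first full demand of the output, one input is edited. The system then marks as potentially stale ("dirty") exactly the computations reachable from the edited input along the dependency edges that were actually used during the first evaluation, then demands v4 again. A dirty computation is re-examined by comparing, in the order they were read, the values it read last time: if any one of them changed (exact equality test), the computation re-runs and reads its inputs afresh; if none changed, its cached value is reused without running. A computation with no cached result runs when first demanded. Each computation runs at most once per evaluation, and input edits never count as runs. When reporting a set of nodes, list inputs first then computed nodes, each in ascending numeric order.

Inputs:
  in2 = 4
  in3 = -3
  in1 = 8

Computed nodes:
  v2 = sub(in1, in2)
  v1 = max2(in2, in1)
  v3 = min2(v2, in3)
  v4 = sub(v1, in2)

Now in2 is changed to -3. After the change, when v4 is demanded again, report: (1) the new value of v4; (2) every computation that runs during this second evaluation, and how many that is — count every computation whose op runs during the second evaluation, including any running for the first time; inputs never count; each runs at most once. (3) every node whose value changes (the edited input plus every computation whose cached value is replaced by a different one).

v4 now evaluates to 11.
Run set: v1, v4 (2 run).
Changed values: in2, v4.

Initial pass — values computed on the first demand:
  v1 = max2(4, 8) = 8
  v4 = sub(8, 4) = 4

Second demand — change propagation:
  v1: re-runs because in2 4->-3; new result 8 (unchanged).
  v4: re-runs because in2 4->-3; new result 11.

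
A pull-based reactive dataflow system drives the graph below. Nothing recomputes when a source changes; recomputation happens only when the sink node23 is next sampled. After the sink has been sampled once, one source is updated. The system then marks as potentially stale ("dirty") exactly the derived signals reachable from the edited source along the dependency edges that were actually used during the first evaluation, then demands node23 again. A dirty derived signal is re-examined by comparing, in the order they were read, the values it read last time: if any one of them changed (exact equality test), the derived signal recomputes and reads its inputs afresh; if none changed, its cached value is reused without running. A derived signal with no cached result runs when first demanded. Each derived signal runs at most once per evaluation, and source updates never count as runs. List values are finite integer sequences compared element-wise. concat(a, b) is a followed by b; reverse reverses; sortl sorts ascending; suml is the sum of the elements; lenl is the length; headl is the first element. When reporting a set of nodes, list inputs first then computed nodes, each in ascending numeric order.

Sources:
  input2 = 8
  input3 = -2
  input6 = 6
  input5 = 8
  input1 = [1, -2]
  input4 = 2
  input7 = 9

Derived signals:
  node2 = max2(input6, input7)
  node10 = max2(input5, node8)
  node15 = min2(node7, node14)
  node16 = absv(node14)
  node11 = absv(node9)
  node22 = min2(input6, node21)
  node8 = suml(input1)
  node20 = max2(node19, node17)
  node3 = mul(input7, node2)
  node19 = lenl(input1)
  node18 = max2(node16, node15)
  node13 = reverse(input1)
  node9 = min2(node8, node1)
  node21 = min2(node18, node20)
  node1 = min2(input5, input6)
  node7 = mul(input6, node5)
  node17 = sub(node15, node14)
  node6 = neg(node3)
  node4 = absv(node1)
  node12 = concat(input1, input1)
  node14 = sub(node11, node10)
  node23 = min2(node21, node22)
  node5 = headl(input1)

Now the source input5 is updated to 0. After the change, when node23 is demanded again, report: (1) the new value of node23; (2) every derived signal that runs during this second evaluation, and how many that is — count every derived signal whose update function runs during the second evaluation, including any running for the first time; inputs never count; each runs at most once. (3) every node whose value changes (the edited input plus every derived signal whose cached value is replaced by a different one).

New value of node23: 1.
Derived signals that run: node1, node9, node10, node14, node15, node16, node17, node18, node21, node22, node23 — 11 in total.
Values that change: input5, node1, node10, node14, node15, node16, node18, node21, node22, node23.
Key observation: the cutoff stops propagation at node11 — its inputs' values are unchanged, so it reuses its cache.

First evaluation (everything demanded from the output):
  node1 = min2(8, 6) = 6
  node5 = headl([1, -2]) = 1
  node7 = mul(6, 1) = 6
  node8 = suml([1, -2]) = -1
  node9 = min2(-1, 6) = -1
  node10 = max2(8, -1) = 8
  node11 = absv(-1) = 1
  node14 = sub(1, 8) = -7
  node15 = min2(6, -7) = -7
  node16 = absv(-7) = 7
  node17 = sub(-7, -7) = 0
  node18 = max2(7, -7) = 7
  node19 = lenl([1, -2]) = 2
  node20 = max2(2, 0) = 2
  node21 = min2(7, 2) = 2
  node22 = min2(6, 2) = 2
  node23 = min2(2, 2) = 2

Propagation after the edit:
  node1: runs — input5 8->0; result 0.
  node9: runs — node1 6->0; result -1 (same value as before).
  node10: runs — input5 8->0; result 0.
  node11: checked — values it read are unchanged (node9 unchanged); reused cached 1 without running.
  node14: runs — node10 8->0; result 1.
  node15: runs — node14 -7->1; result 1.
  node16: runs — node14 -7->1; result 1.
  node17: runs — node15 -7->1; node14 -7->1; result 0 (same value as before).
  node18: runs — node16 7->1; node15 -7->1; result 1.
  node20: checked — values it read are unchanged (node19 unchanged, node17 unchanged); reused cached 2 without running.
  node21: runs — node18 7->1; result 1.
  node22: runs — node21 2->1; result 1.
  node23: runs — node21 2->1; node22 2->1; result 1.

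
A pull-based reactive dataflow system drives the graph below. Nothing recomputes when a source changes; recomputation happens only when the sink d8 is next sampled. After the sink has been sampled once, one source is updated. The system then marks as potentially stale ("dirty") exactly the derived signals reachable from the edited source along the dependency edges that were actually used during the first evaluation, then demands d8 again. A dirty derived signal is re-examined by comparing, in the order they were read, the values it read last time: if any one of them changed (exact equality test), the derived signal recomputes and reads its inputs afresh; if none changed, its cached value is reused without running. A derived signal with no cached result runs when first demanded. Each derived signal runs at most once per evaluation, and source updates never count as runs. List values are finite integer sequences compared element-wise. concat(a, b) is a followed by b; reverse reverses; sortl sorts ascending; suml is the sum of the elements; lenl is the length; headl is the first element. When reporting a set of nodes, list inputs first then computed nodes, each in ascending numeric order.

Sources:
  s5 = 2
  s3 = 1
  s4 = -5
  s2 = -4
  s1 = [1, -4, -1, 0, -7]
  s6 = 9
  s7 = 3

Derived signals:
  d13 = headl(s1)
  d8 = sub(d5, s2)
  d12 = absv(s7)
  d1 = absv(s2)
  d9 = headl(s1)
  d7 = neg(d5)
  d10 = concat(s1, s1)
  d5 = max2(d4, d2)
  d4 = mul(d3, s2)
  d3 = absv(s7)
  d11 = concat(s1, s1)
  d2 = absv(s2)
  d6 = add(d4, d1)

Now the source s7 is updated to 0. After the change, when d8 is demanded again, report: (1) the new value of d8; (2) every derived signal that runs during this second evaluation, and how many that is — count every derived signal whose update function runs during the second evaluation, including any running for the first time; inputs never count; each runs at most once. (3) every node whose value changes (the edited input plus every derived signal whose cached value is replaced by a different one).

First evaluation (everything demanded from the output):
  d2 = absv(-4) = 4
  d3 = absv(3) = 3
  d4 = mul(3, -4) = -12
  d5 = max2(-12, 4) = 4
  d8 = sub(4, -4) = 8

Propagation after the edit:
  d3: runs — s7 3->0; result 0.
  d4: runs — d3 3->0; result 0.
  d5: runs — d4 -12->0; result 4 (same value as before).
  d8: checked — values it read are unchanged (d5 unchanged, s2 unchanged); reused cached 8 without running.

Key observation: the change is absorbed at d5 — it re-runs but produces the same value, and the output's value is unchanged.

New value of d8: 8.
Derived signals that run: d3, d4, d5 — 3 in total.
Values that change: s7, d3, d4.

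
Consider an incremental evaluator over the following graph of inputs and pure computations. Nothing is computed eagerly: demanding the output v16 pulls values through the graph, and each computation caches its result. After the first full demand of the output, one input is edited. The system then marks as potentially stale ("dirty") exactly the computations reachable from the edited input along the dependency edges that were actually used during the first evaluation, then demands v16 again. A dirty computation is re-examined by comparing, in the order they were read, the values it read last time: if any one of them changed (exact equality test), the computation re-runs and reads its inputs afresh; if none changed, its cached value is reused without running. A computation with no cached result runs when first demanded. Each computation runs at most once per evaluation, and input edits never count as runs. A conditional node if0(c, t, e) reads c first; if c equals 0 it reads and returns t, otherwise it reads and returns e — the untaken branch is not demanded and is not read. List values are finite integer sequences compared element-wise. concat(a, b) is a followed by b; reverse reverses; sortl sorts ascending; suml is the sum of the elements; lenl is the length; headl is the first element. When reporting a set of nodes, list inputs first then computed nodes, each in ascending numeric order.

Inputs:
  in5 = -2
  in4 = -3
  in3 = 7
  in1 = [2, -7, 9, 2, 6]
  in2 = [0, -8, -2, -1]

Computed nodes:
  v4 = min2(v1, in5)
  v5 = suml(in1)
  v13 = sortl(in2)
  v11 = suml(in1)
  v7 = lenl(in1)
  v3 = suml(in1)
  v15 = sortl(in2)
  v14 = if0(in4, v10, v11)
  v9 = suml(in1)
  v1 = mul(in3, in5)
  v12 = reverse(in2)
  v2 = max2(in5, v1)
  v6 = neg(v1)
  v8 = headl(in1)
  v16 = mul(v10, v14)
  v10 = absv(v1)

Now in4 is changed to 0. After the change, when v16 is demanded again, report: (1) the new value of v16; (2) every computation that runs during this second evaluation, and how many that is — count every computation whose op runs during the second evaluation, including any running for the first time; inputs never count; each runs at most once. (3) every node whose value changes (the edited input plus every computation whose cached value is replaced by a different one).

Initial pass — values computed on the first demand:
  v1 = mul(7, -2) = -14
  v10 = absv(-14) = 14
  v11 = suml([2, -7, 9, 2, 6]) = 12
  v14 = if0(in4=-3 -> else branch v11) = 12
  v16 = mul(14, 12) = 168

Second demand — change propagation:
  v14: re-runs because in4 -3->0; new result 14.
  v16: re-runs because v14 12->14; new result 196.

v16 now evaluates to 196.
Run set: v14, v16 (2 run).
Changed values: in4, v14, v16.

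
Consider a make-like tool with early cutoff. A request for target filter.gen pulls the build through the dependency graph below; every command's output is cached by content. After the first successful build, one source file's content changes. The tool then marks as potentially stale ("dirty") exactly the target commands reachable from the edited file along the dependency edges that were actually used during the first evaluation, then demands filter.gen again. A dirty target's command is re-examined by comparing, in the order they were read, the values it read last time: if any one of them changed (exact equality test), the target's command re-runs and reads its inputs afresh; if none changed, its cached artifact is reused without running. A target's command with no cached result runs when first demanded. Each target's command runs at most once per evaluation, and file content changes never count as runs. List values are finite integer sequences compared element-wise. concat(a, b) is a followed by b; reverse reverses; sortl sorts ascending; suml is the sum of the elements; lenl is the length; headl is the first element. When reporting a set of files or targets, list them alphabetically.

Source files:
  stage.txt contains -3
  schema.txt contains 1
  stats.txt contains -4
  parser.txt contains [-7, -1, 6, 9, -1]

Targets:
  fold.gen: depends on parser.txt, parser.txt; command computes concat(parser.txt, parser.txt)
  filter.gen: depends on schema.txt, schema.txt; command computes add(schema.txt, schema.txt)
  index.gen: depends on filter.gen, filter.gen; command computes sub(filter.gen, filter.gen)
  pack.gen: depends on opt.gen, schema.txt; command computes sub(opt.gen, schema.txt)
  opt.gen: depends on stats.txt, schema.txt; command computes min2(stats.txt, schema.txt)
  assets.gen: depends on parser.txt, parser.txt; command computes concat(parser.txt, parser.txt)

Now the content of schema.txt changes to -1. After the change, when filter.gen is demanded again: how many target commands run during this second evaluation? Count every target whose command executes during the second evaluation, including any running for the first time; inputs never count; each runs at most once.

First demand of the output computes:
  filter.gen = add(1, 1) = 2

After the edit, cleaning proceeds:
  filter.gen: a read changed (schema.txt 1->-1; schema.txt 1->-1) — executes, giving -2.

1 target commands run: filter.gen.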